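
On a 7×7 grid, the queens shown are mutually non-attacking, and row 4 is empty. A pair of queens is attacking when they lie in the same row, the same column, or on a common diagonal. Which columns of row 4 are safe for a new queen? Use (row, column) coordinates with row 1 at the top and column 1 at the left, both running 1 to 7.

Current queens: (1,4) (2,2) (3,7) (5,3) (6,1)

(1,4) attacks row 4 at column 4 and diagonals 1, 7.
(2,2) attacks row 4 at column 2 and diagonals 4.
(3,7) attacks row 4 at column 7 and diagonals 6.
(5,3) attacks row 4 at column 3 and diagonals 2, 4.
(6,1) attacks row 4 at column 1 and diagonals 3.
Attacked columns: {1, 2, 3, 4, 6, 7}. Safe: {5}.

columns 5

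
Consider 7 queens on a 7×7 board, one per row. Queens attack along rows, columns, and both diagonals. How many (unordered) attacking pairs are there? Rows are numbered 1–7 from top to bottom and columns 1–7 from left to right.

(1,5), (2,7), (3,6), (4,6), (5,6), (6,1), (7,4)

Same column: (3,6)–(4,6) (column 6); (3,6)–(5,6) (column 6); (4,6)–(5,6) (column 6).
Same diagonal: (2,7)–(3,6) (|2−3| = |7−6| = 1); (5,6)–(7,4) (|5−7| = |6−4| = 2).
Total attacking pairs: 5.

5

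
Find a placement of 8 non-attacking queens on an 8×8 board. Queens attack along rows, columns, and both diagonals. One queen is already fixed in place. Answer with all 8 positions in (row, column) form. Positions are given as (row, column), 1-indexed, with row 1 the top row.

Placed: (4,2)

(1,4) (2,6) (3,8) (4,2) (5,7) (6,1) (7,3) (8,5)

Row 1: attacked by (4,2)→{2,5}. Safe: 1, 3, 4, 6, 7, 8. Place at column 4.
Row 2: attacked by (1,4)→{3,4,5}; (4,2)→{2,4}. Safe: 1, 6, 7, 8. Place at column 6.
Row 3: attacked by (1,4)→{2,4,6}; (2,6)→{5,6,7}; (4,2)→{1,2,3}. Safe: 8. Place at column 8.
Row 5: attacked by (1,4)→{4,8}; (2,6)→{3,6}; (3,8)→{6,8}; (4,2)→{1,2,3}. Safe: 5, 7. Place at column 7.
Row 6: attacked by (1,4)→{4}; (2,6)→{2,6}; (3,8)→{5,8}; (4,2)→{2,4}; (5,7)→{6,7,8}. Safe: 1, 3. Place at column 1.
Row 7: attacked by (1,4)→{4}; (2,6)→{1,6}; (3,8)→{4,8}; (4,2)→{2,5}; (5,7)→{5,7}; (6,1)→{1,2}. Safe: 3. Place at column 3.
Row 8: attacked by (1,4)→{4}; (2,6)→{6}; (3,8)→{3,8}; (4,2)→{2,6}; (5,7)→{4,7}; (6,1)→{1,3}; (7,3)→{2,3,4}. Safe: 5. Place at column 5.
Columns [4, 6, 8, 2, 7, 1, 3, 5], r−c [-3, -4, -5, 2, -2, 5, 4, 3], r+c [5, 8, 11, 6, 12, 7, 10, 13] are all distinct, so no two queens attack.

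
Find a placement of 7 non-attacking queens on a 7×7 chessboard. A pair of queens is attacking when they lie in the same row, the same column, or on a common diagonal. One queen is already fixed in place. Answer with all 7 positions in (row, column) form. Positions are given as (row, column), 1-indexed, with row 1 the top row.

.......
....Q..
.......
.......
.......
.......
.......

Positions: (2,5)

(1,7) (2,5) (3,3) (4,1) (5,6) (6,4) (7,2)

Row 1: attacked by (2,5)→{4,5,6}. Safe: 1, 2, 3, 7. Place at column 7.
Row 3: attacked by (1,7)→{5,7}; (2,5)→{4,5,6}. Safe: 1, 2, 3. Place at column 3.
Row 4: attacked by (1,7)→{4,7}; (2,5)→{3,5,7}; (3,3)→{2,3,4}. Safe: 1, 6. Place at column 1.
Row 5: attacked by (1,7)→{3,7}; (2,5)→{2,5}; (3,3)→{1,3,5}; (4,1)→{1,2}. Safe: 4, 6. Place at column 6.
Row 6: attacked by (1,7)→{2,7}; (2,5)→{1,5}; (3,3)→{3,6}; (4,1)→{1,3}; (5,6)→{5,6,7}. Safe: 4. Place at column 4.
Row 7: attacked by (1,7)→{1,7}; (2,5)→{5}; (3,3)→{3,7}; (4,1)→{1,4}; (5,6)→{4,6}; (6,4)→{3,4,5}. Safe: 2. Place at column 2.
Columns [7, 5, 3, 1, 6, 4, 2], r−c [-6, -3, 0, 3, -1, 2, 5], r+c [8, 7, 6, 5, 11, 10, 9] are all distinct, so no two queens attack.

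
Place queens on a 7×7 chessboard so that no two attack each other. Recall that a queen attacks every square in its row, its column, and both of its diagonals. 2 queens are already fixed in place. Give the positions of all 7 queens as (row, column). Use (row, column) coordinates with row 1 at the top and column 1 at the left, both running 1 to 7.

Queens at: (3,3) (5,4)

Row 1: attacked by (3,3)→{1,3,5}; (5,4)→{4}. Safe: 2, 6, 7. Place at column 2.
Row 2: attacked by (1,2)→{1,2,3}; (3,3)→{2,3,4}; (5,4)→{1,4,7}. Safe: 5, 6. Place at column 6.
Row 4: attacked by (1,2)→{2,5}; (2,6)→{4,6}; (3,3)→{2,3,4}; (5,4)→{3,4,5}. Safe: 1, 7. Place at column 7.
Row 6: attacked by (1,2)→{2,7}; (2,6)→{2,6}; (3,3)→{3,6}; (4,7)→{5,7}; (5,4)→{3,4,5}. Safe: 1. Place at column 1.
Row 7: attacked by (1,2)→{2}; (2,6)→{1,6}; (3,3)→{3,7}; (4,7)→{4,7}; (5,4)→{2,4,6}; (6,1)→{1,2}. Safe: 5. Place at column 5.
Columns [2, 6, 3, 7, 4, 1, 5], r−c [-1, -4, 0, -3, 1, 5, 2], r+c [3, 8, 6, 11, 9, 7, 12] are all distinct, so no two queens attack.

(1,2) (2,6) (3,3) (4,7) (5,4) (6,1) (7,5)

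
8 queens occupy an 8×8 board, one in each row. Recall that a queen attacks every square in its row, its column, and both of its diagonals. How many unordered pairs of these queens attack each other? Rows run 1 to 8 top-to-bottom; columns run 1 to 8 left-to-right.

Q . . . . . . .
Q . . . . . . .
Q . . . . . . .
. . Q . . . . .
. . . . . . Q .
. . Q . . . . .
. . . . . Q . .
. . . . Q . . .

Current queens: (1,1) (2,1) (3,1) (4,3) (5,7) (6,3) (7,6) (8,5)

9

Same column: (1,1)–(2,1) (column 1); (1,1)–(3,1) (column 1); (2,1)–(3,1) (column 1); (4,3)–(6,3) (column 3).
Same diagonal: (2,1)–(4,3) (|2−4| = |1−3| = 2); (2,1)–(7,6) (|2−7| = |1−6| = 5); (4,3)–(7,6) (|4−7| = |3−6| = 3); (6,3)–(8,5) (|6−8| = |3−5| = 2); (7,6)–(8,5) (|7−8| = |6−5| = 1).
Total attacking pairs: 9.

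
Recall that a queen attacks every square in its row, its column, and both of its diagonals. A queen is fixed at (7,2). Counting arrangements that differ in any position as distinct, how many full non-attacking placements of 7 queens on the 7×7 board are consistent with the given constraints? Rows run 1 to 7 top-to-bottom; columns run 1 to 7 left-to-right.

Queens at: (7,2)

Branch on row 1: col 1 → 0; col 3 → 0; col 4 → 1; col 5 → 1; col 6 → 4; col 7 → 1.
Sum: 0 + 0 + 1 + 1 + 4 + 1 = 7.

7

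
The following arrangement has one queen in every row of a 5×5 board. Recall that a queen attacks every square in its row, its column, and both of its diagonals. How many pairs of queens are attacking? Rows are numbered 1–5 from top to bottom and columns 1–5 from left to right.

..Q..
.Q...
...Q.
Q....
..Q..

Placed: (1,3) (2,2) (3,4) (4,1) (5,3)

2

Same column: (1,3)–(5,3) (column 3).
Same diagonal: (1,3)–(2,2) (|1−2| = |3−2| = 1).
Total attacking pairs: 2.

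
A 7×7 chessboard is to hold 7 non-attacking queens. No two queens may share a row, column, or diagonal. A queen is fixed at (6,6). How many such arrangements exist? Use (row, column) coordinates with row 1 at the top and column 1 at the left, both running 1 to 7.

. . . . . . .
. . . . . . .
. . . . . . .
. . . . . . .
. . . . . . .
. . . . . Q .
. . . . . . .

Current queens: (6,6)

4

Branch on row 1: col 2 → 1; col 3 → 1; col 4 → 0; col 5 → 1; col 7 → 1.
Sum: 1 + 1 + 0 + 1 + 1 = 4.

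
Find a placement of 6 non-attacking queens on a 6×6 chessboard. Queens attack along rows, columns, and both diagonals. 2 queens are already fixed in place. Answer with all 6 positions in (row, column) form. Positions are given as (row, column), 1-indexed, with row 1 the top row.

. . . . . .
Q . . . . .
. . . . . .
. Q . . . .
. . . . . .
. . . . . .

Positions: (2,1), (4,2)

(1,4) (2,1) (3,5) (4,2) (5,6) (6,3)

Row 1: attacked by (2,1)→{1,2}; (4,2)→{2,5}. Safe: 3, 4, 6. Place at column 4.
Row 3: attacked by (1,4)→{2,4,6}; (2,1)→{1,2}; (4,2)→{1,2,3}. Safe: 5. Place at column 5.
Row 5: attacked by (1,4)→{4}; (2,1)→{1,4}; (3,5)→{3,5}; (4,2)→{1,2,3}. Safe: 6. Place at column 6.
Row 6: attacked by (1,4)→{4}; (2,1)→{1,5}; (3,5)→{2,5}; (4,2)→{2,4}; (5,6)→{5,6}. Safe: 3. Place at column 3.
Columns [4, 1, 5, 2, 6, 3], r−c [-3, 1, -2, 2, -1, 3], r+c [5, 3, 8, 6, 11, 9] are all distinct, so no two queens attack.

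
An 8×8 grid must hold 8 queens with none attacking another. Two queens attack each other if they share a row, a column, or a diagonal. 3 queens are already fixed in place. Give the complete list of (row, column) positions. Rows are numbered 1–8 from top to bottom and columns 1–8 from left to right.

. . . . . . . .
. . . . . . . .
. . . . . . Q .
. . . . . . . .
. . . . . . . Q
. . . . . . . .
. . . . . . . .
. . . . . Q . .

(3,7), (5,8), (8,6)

Row 1: attacked by (3,7)→{5,7}; (5,8)→{4,8}; (8,6)→{6}. Safe: 1, 2, 3. Place at column 3.
Row 2: attacked by (1,3)→{2,3,4}; (3,7)→{6,7,8}; (5,8)→{5,8}; (8,6)→{6}. Safe: 1. Place at column 1.
Row 4: attacked by (1,3)→{3,6}; (2,1)→{1,3}; (3,7)→{6,7,8}; (5,8)→{7,8}; (8,6)→{2,6}. Safe: 4, 5. Place at column 5.
Row 6: attacked by (1,3)→{3,8}; (2,1)→{1,5}; (3,7)→{4,7}; (4,5)→{3,5,7}; (5,8)→{7,8}; (8,6)→{4,6,8}. Safe: 2. Place at column 2.
Row 7: attacked by (1,3)→{3}; (2,1)→{1,6}; (3,7)→{3,7}; (4,5)→{2,5,8}; (5,8)→{6,8}; (6,2)→{1,2,3}; (8,6)→{5,6,7}. Safe: 4. Place at column 4.
Columns [3, 1, 7, 5, 8, 2, 4, 6], r−c [-2, 1, -4, -1, -3, 4, 3, 2], r+c [4, 3, 10, 9, 13, 8, 11, 14] are all distinct, so no two queens attack.

(1,3) (2,1) (3,7) (4,5) (5,8) (6,2) (7,4) (8,6)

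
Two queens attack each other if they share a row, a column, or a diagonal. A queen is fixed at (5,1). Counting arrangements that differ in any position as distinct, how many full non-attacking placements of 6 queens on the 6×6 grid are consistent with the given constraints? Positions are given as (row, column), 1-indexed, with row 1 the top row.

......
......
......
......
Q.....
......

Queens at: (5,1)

1

Branch on row 1: col 2 → 0; col 3 → 1; col 4 → 0; col 6 → 0.
Sum: 0 + 1 + 0 + 0 = 1.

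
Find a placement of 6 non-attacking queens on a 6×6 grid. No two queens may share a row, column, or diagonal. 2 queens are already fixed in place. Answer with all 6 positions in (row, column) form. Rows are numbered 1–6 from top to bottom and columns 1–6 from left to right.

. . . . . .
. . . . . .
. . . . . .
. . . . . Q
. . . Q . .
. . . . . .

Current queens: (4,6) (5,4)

(1,5) (2,3) (3,1) (4,6) (5,4) (6,2)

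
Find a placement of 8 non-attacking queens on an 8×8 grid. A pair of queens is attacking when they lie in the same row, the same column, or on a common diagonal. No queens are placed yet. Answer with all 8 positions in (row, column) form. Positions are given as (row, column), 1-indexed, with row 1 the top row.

(1,5) (2,1) (3,8) (4,6) (5,3) (6,7) (7,2) (8,4)

Row 1: Safe: 1, 2, 3, 4, 5, 6, 7, 8. Place at column 5.
Row 2: attacked by (1,5)→{4,5,6}. Safe: 1, 2, 3, 7, 8. Place at column 1.
Row 3: attacked by (1,5)→{3,5,7}; (2,1)→{1,2}. Safe: 4, 6, 8. Place at column 8.
Row 4: attacked by (1,5)→{2,5,8}; (2,1)→{1,3}; (3,8)→{7,8}. Safe: 4, 6. Place at column 6.
Row 5: attacked by (1,5)→{1,5}; (2,1)→{1,4}; (3,8)→{6,8}; (4,6)→{5,6,7}. Safe: 2, 3. Place at column 3.
Row 6: attacked by (1,5)→{5}; (2,1)→{1,5}; (3,8)→{5,8}; (4,6)→{4,6,8}; (5,3)→{2,3,4}. Safe: 7. Place at column 7.
Row 7: attacked by (1,5)→{5}; (2,1)→{1,6}; (3,8)→{4,8}; (4,6)→{3,6}; (5,3)→{1,3,5}; (6,7)→{6,7,8}. Safe: 2. Place at column 2.
Row 8: attacked by (1,5)→{5}; (2,1)→{1,7}; (3,8)→{3,8}; (4,6)→{2,6}; (5,3)→{3,6}; (6,7)→{5,7}; (7,2)→{1,2,3}. Safe: 4. Place at column 4.
Columns [5, 1, 8, 6, 3, 7, 2, 4], r−c [-4, 1, -5, -2, 2, -1, 5, 4], r+c [6, 3, 11, 10, 8, 13, 9, 12] are all distinct, so no two queens attack.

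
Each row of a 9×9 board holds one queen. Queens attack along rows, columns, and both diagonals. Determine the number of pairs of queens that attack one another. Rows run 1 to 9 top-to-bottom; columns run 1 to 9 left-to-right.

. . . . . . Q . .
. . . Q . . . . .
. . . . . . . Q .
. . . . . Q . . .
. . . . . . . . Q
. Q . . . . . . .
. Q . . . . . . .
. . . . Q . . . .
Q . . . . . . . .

4

Same column: (6,2)–(7,2) (column 2).
Same diagonal: (1,7)–(6,2) (|1−6| = |7−2| = 5); (2,4)–(4,6) (|2−4| = |4−6| = 2); (4,6)–(9,1) (|4−9| = |6−1| = 5).
Total attacking pairs: 4.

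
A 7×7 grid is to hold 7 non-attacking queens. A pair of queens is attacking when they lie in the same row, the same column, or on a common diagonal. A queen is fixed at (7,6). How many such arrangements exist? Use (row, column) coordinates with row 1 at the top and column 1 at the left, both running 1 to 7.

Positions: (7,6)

7

Branch on row 1: col 1 → 1; col 2 → 4; col 3 → 1; col 4 → 1; col 5 → 0; col 7 → 0.
Sum: 1 + 4 + 1 + 1 + 0 + 0 = 7.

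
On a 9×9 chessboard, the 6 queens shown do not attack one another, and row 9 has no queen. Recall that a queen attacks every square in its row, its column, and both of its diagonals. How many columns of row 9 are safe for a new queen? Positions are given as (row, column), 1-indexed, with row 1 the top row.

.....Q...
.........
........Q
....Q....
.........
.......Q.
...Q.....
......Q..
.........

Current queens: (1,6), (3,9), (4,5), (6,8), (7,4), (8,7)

1

(1,6) attacks row 9 at column 6.
(3,9) attacks row 9 at column 9 and diagonals 3.
(4,5) attacks row 9 at column 5.
(6,8) attacks row 9 at column 8 and diagonals 5.
(7,4) attacks row 9 at column 4 and diagonals 2, 6.
(8,7) attacks row 9 at column 7 and diagonals 6, 8.
Attacked columns: {2, 3, 4, 5, 6, 7, 8, 9}. Safe: {1}.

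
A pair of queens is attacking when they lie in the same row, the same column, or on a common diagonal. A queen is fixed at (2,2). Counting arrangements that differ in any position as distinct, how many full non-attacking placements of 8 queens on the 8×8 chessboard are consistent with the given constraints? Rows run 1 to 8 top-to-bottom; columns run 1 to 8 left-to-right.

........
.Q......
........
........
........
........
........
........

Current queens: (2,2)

Branch on row 1: col 4 → 6; col 5 → 4; col 6 → 2; col 7 → 2; col 8 → 2.
Sum: 6 + 4 + 2 + 2 + 2 = 16.

16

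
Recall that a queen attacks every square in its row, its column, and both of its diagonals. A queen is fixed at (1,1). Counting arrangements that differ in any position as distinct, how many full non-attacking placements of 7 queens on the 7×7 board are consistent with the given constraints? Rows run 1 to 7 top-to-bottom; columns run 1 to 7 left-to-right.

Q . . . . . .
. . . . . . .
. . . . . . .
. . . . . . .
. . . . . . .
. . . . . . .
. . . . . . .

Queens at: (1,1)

4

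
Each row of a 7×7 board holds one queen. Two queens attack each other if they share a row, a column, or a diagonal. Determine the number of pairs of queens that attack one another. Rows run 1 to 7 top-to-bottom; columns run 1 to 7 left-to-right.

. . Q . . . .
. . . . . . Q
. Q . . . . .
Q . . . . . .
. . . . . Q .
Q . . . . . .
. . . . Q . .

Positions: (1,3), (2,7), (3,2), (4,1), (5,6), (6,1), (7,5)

Same column: (4,1)–(6,1) (column 1).
Same diagonal: (3,2)–(4,1) (|3−4| = |2−1| = 1).
Total attacking pairs: 2.

2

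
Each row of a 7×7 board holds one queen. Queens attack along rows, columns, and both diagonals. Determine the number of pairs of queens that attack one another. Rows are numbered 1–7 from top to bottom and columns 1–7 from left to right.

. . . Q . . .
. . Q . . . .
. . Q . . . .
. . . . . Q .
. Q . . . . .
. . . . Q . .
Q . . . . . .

2

Same column: (2,3)–(3,3) (column 3).
Same diagonal: (1,4)–(2,3) (|1−2| = |4−3| = 1).
Total attacking pairs: 2.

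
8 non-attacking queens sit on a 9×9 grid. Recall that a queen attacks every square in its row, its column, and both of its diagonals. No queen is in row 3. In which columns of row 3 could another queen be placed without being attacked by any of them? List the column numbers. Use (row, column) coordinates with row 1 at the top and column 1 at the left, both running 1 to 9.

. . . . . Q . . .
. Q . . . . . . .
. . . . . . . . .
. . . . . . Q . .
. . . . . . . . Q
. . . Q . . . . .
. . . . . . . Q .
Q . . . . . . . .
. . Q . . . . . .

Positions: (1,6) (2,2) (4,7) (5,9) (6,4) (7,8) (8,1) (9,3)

(1,6) attacks row 3 at column 6 and diagonals 4, 8.
(2,2) attacks row 3 at column 2 and diagonals 1, 3.
(4,7) attacks row 3 at column 7 and diagonals 6, 8.
(5,9) attacks row 3 at column 9 and diagonals 7.
(6,4) attacks row 3 at column 4 and diagonals 1, 7.
(7,8) attacks row 3 at column 8 and diagonals 4.
(8,1) attacks row 3 at column 1 and diagonals 6.
(9,3) attacks row 3 at column 3 and diagonals 9.
Attacked columns: {1, 2, 3, 4, 6, 7, 8, 9}. Safe: {5}.

columns 5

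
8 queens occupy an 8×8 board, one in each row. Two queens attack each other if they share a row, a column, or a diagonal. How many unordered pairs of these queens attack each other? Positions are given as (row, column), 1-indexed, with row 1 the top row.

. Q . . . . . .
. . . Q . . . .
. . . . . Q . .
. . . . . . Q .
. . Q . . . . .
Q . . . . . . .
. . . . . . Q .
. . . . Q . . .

2

Same column: (4,7)–(7,7) (column 7).
Same diagonal: (3,6)–(4,7) (|3−4| = |6−7| = 1).
Total attacking pairs: 2.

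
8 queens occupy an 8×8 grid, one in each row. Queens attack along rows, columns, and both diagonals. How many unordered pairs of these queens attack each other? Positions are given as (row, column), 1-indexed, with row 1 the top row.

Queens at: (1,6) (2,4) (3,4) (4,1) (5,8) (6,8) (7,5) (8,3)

Same column: (2,4)–(3,4) (column 4); (5,8)–(6,8) (column 8).
Same diagonal: (1,6)–(3,4) (|1−3| = |6−4| = 2); (2,4)–(6,8) (|2−6| = |4−8| = 4).
Total attacking pairs: 4.

4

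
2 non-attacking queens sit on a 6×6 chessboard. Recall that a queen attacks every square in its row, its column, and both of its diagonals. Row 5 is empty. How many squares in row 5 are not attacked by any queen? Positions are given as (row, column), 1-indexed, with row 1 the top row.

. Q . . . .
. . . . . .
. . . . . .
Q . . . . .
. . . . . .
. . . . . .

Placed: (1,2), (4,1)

(1,2) attacks row 5 at column 2 and diagonals 6.
(4,1) attacks row 5 at column 1 and diagonals 2.
Attacked columns: {1, 2, 6}. Safe: {3, 4, 5}.

3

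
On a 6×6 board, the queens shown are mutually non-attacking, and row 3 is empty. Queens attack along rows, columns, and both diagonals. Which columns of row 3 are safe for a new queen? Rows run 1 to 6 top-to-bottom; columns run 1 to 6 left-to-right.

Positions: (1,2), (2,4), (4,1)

(1,2) attacks row 3 at column 2 and diagonals 4.
(2,4) attacks row 3 at column 4 and diagonals 3, 5.
(4,1) attacks row 3 at column 1 and diagonals 2.
Attacked columns: {1, 2, 3, 4, 5}. Safe: {6}.

columns 6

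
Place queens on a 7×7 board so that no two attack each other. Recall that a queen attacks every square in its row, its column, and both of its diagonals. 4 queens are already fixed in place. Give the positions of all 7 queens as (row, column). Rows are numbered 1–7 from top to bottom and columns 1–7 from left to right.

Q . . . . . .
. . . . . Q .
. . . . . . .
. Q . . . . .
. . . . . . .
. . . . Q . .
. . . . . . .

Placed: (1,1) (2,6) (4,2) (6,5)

(1,1) (2,6) (3,4) (4,2) (5,7) (6,5) (7,3)

Row 3: attacked by (1,1)→{1,3}; (2,6)→{5,6,7}; (4,2)→{1,2,3}; (6,5)→{2,5}. Safe: 4. Place at column 4.
Row 5: attacked by (1,1)→{1,5}; (2,6)→{3,6}; (3,4)→{2,4,6}; (4,2)→{1,2,3}; (6,5)→{4,5,6}. Safe: 7. Place at column 7.
Row 7: attacked by (1,1)→{1,7}; (2,6)→{1,6}; (3,4)→{4}; (4,2)→{2,5}; (5,7)→{5,7}; (6,5)→{4,5,6}. Safe: 3. Place at column 3.
Columns [1, 6, 4, 2, 7, 5, 3], r−c [0, -4, -1, 2, -2, 1, 4], r+c [2, 8, 7, 6, 12, 11, 10] are all distinct, so no two queens attack.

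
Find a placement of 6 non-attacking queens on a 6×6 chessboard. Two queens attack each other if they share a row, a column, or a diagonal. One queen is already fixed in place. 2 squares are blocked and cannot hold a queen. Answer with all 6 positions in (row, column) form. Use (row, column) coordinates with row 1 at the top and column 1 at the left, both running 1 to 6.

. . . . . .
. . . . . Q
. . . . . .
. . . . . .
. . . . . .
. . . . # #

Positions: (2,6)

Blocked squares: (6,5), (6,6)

(1,3) (2,6) (3,2) (4,5) (5,1) (6,4)

Row 1: attacked by (2,6)→{5,6}. Safe: 1, 2, 3, 4. Place at column 3.
Row 3: attacked by (1,3)→{1,3,5}; (2,6)→{5,6}. Safe: 2, 4. Place at column 2.
Row 4: attacked by (1,3)→{3,6}; (2,6)→{4,6}; (3,2)→{1,2,3}. Safe: 5. Place at column 5.
Row 5: attacked by (1,3)→{3}; (2,6)→{3,6}; (3,2)→{2,4}; (4,5)→{4,5,6}. Safe: 1. Place at column 1.
Row 6: attacked by (1,3)→{3}; (2,6)→{2,6}; (3,2)→{2,5}; (4,5)→{3,5}; (5,1)→{1,2}. Blocked: 5,6. Safe: 4. Place at column 4.
Columns [3, 6, 2, 5, 1, 4], r−c [-2, -4, 1, -1, 4, 2], r+c [4, 8, 5, 9, 6, 10] are all distinct, so no two queens attack.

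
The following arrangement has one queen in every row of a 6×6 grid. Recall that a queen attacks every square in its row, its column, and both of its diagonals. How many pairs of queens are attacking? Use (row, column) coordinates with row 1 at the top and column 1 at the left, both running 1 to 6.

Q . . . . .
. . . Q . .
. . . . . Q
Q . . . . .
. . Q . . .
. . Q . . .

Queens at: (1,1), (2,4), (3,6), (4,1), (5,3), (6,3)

4

Same column: (1,1)–(4,1) (column 1); (5,3)–(6,3) (column 3).
Same diagonal: (3,6)–(6,3) (|3−6| = |6−3| = 3); (4,1)–(6,3) (|4−6| = |1−3| = 2).
Total attacking pairs: 4.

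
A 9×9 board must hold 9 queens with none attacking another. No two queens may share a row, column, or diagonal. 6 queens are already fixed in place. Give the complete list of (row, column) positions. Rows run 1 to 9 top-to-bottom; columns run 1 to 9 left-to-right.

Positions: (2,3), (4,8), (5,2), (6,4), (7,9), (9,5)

Row 1: attacked by (2,3)→{2,3,4}; (4,8)→{5,8}; (5,2)→{2,6}; (6,4)→{4,9}; (7,9)→{3,9}; (9,5)→{5}. Safe: 1, 7. Place at column 1.
Row 3: attacked by (1,1)→{1,3}; (2,3)→{2,3,4}; (4,8)→{7,8,9}; (5,2)→{2,4}; (6,4)→{1,4,7}; (7,9)→{5,9}; (9,5)→{5}. Safe: 6. Place at column 6.
Row 8: attacked by (1,1)→{1,8}; (2,3)→{3,9}; (3,6)→{1,6}; (4,8)→{4,8}; (5,2)→{2,5}; (6,4)→{2,4,6}; (7,9)→{8,9}; (9,5)→{4,5,6}. Safe: 7. Place at column 7.
Columns [1, 3, 6, 8, 2, 4, 9, 7, 5], r−c [0, -1, -3, -4, 3, 2, -2, 1, 4], r+c [2, 5, 9, 12, 7, 10, 16, 15, 14] are all distinct, so no two queens attack.

(1,1) (2,3) (3,6) (4,8) (5,2) (6,4) (7,9) (8,7) (9,5)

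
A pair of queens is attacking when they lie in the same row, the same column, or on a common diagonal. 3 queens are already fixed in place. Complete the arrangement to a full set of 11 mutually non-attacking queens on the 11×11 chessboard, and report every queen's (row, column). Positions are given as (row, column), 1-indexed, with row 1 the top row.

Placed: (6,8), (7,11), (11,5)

(1,9) (2,7) (3,10) (4,4) (5,1) (6,8) (7,11) (8,3) (9,6) (10,2) (11,5)

Row 1: attacked by (6,8)→{3,8}; (7,11)→{5,11}; (11,5)→{5}. Safe: 1, 2, 4, 6, 7, 9, 10. Place at column 9.
Row 2: attacked by (1,9)→{8,9,10}; (6,8)→{4,8}; (7,11)→{6,11}; (11,5)→{5}. Safe: 1, 2, 3, 7. Place at column 7.
Row 3: attacked by (1,9)→{7,9,11}; (2,7)→{6,7,8}; (6,8)→{5,8,11}; (7,11)→{7,11}; (11,5)→{5}. Safe: 1, 2, 3, 4, 10. Place at column 10.
Row 4: attacked by (1,9)→{6,9}; (2,7)→{5,7,9}; (3,10)→{9,10,11}; (6,8)→{6,8,10}; (7,11)→{8,11}; (11,5)→{5}. Safe: 1, 2, 3, 4. Place at column 4.
Row 5: attacked by (1,9)→{5,9}; (2,7)→{4,7,10}; (3,10)→{8,10}; (4,4)→{3,4,5}; (6,8)→{7,8,9}; (7,11)→{9,11}; (11,5)→{5,11}. Safe: 1, 2, 6. Place at column 1.
Row 8: attacked by (1,9)→{2,9}; (2,7)→{1,7}; (3,10)→{5,10}; (4,4)→{4,8}; (5,1)→{1,4}; (6,8)→{6,8,10}; (7,11)→{10,11}; (11,5)→{2,5,8}. Safe: 3. Place at column 3.
Row 9: attacked by (1,9)→{1,9}; (2,7)→{7}; (3,10)→{4,10}; (4,4)→{4,9}; (5,1)→{1,5}; (6,8)→{5,8,11}; (7,11)→{9,11}; (8,3)→{2,3,4}; (11,5)→{3,5,7}. Safe: 6. Place at column 6.
Row 10: attacked by (1,9)→{9}; (2,7)→{7}; (3,10)→{3,10}; (4,4)→{4,10}; (5,1)→{1,6}; (6,8)→{4,8}; (7,11)→{8,11}; (8,3)→{1,3,5}; (9,6)→{5,6,7}; (11,5)→{4,5,6}. Safe: 2. Place at column 2.
Columns [9, 7, 10, 4, 1, 8, 11, 3, 6, 2, 5], r−c [-8, -5, -7, 0, 4, -2, -4, 5, 3, 8, 6], r+c [10, 9, 13, 8, 6, 14, 18, 11, 15, 12, 16] are all distinct, so no two queens attack.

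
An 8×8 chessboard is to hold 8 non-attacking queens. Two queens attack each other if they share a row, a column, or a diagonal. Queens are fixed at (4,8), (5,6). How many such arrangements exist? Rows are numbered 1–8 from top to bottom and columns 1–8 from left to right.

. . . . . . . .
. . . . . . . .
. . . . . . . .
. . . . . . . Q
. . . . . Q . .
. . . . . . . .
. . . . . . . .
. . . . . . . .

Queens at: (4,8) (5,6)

Branch on row 1: col 1 → 0; col 3 → 2; col 4 → 2; col 7 → 2.
Sum: 0 + 2 + 2 + 2 = 6.

6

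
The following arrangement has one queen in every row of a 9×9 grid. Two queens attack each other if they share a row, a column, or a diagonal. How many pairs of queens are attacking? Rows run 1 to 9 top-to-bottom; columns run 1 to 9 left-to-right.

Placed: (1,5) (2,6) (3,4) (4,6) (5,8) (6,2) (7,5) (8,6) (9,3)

Same column: (1,5)–(7,5) (column 5); (2,6)–(4,6) (column 6); (2,6)–(8,6) (column 6); (4,6)–(8,6) (column 6).
Same diagonal: (1,5)–(2,6) (|1−2| = |5−6| = 1); (2,6)–(6,2) (|2−6| = |6−2| = 4); (7,5)–(8,6) (|7−8| = |5−6| = 1); (7,5)–(9,3) (|7−9| = |5−3| = 2).
Total attacking pairs: 8.

8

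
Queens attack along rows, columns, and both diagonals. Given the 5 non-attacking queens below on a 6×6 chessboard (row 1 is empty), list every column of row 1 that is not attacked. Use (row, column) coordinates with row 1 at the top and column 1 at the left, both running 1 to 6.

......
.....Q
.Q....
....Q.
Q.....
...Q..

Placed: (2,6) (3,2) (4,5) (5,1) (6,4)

columns 3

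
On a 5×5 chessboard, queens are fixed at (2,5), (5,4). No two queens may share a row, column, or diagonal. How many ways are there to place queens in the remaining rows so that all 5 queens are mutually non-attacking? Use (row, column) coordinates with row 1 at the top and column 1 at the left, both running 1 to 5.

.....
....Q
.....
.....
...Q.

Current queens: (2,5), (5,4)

Branch on row 1: col 1 → 0; col 2 → 1; col 3 → 0.
Sum: 0 + 1 + 0 = 1.

1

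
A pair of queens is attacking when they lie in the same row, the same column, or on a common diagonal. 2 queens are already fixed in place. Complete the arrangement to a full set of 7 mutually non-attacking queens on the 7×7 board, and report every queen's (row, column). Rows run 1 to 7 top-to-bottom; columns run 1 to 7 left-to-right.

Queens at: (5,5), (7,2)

Row 1: attacked by (5,5)→{1,5}; (7,2)→{2}. Safe: 3, 4, 6, 7. Place at column 4.
Row 2: attacked by (1,4)→{3,4,5}; (5,5)→{2,5}; (7,2)→{2,7}. Safe: 1, 6. Place at column 6.
Row 3: attacked by (1,4)→{2,4,6}; (2,6)→{5,6,7}; (5,5)→{3,5,7}; (7,2)→{2,6}. Safe: 1. Place at column 1.
Row 4: attacked by (1,4)→{1,4,7}; (2,6)→{4,6}; (3,1)→{1,2}; (5,5)→{4,5,6}; (7,2)→{2,5}. Safe: 3. Place at column 3.
Row 6: attacked by (1,4)→{4}; (2,6)→{2,6}; (3,1)→{1,4}; (4,3)→{1,3,5}; (5,5)→{4,5,6}; (7,2)→{1,2,3}. Safe: 7. Place at column 7.
Columns [4, 6, 1, 3, 5, 7, 2], r−c [-3, -4, 2, 1, 0, -1, 5], r+c [5, 8, 4, 7, 10, 13, 9] are all distinct, so no two queens attack.

(1,4) (2,6) (3,1) (4,3) (5,5) (6,7) (7,2)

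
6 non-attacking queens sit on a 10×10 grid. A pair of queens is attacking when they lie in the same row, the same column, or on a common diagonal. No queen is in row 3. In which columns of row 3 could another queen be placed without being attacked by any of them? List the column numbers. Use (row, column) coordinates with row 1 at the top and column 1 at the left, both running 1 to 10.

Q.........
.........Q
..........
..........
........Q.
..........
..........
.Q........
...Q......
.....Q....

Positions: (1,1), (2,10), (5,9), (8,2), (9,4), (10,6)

(1,1) attacks row 3 at column 1 and diagonals 3.
(2,10) attacks row 3 at column 10 and diagonals 9.
(5,9) attacks row 3 at column 9 and diagonals 7.
(8,2) attacks row 3 at column 2 and diagonals 7.
(9,4) attacks row 3 at column 4 and diagonals 10.
(10,6) attacks row 3 at column 6.
Attacked columns: {1, 2, 3, 4, 6, 7, 9, 10}. Safe: {5, 8}.

columns 5, 8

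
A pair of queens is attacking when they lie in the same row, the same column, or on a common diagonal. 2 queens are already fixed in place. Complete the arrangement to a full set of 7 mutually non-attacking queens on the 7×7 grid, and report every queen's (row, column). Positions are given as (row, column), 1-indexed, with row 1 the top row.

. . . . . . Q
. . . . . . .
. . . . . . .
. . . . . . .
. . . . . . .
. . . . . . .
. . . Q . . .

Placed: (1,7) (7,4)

(1,7) (2,3) (3,6) (4,2) (5,5) (6,1) (7,4)

Row 2: attacked by (1,7)→{6,7}; (7,4)→{4}. Safe: 1, 2, 3, 5. Place at column 3.
Row 3: attacked by (1,7)→{5,7}; (2,3)→{2,3,4}; (7,4)→{4}. Safe: 1, 6. Place at column 6.
Row 4: attacked by (1,7)→{4,7}; (2,3)→{1,3,5}; (3,6)→{5,6,7}; (7,4)→{1,4,7}. Safe: 2. Place at column 2.
Row 5: attacked by (1,7)→{3,7}; (2,3)→{3,6}; (3,6)→{4,6}; (4,2)→{1,2,3}; (7,4)→{2,4,6}. Safe: 5. Place at column 5.
Row 6: attacked by (1,7)→{2,7}; (2,3)→{3,7}; (3,6)→{3,6}; (4,2)→{2,4}; (5,5)→{4,5,6}; (7,4)→{3,4,5}. Safe: 1. Place at column 1.
Columns [7, 3, 6, 2, 5, 1, 4], r−c [-6, -1, -3, 2, 0, 5, 3], r+c [8, 5, 9, 6, 10, 7, 11] are all distinct, so no two queens attack.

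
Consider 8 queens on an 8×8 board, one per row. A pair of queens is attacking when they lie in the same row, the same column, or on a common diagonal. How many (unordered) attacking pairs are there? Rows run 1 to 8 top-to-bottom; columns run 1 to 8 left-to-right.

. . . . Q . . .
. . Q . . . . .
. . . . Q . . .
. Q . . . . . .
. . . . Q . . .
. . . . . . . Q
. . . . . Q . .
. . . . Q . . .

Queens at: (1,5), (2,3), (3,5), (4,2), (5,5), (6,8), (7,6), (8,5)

9

Same column: (1,5)–(3,5) (column 5); (1,5)–(5,5) (column 5); (1,5)–(8,5) (column 5); (3,5)–(5,5) (column 5); (3,5)–(8,5) (column 5); (5,5)–(8,5) (column 5).
Same diagonal: (1,5)–(4,2) (|1−4| = |5−2| = 3); (3,5)–(6,8) (|3−6| = |5−8| = 3); (7,6)–(8,5) (|7−8| = |6−5| = 1).
Total attacking pairs: 9.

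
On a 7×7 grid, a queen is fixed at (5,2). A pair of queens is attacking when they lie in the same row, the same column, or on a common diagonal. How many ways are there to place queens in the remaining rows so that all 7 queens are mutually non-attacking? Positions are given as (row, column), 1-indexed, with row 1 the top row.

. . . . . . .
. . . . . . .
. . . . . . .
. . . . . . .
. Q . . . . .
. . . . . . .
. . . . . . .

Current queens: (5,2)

6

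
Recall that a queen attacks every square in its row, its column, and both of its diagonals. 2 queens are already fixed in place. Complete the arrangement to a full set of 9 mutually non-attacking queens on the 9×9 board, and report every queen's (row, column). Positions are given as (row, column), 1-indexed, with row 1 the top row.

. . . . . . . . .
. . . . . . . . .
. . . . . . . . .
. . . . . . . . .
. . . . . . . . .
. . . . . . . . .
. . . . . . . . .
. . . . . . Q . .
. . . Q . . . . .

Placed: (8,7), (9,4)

(1,1) (2,3) (3,8) (4,6) (5,9) (6,2) (7,5) (8,7) (9,4)

Row 1: attacked by (8,7)→{7}; (9,4)→{4}. Safe: 1, 2, 3, 5, 6, 8, 9. Place at column 1.
Row 2: attacked by (1,1)→{1,2}; (8,7)→{1,7}; (9,4)→{4}. Safe: 3, 5, 6, 8, 9. Place at column 3.
Row 3: attacked by (1,1)→{1,3}; (2,3)→{2,3,4}; (8,7)→{2,7}; (9,4)→{4}. Safe: 5, 6, 8, 9. Place at column 8.
Row 4: attacked by (1,1)→{1,4}; (2,3)→{1,3,5}; (3,8)→{7,8,9}; (8,7)→{3,7}; (9,4)→{4,9}. Safe: 2, 6. Place at column 6.
Row 5: attacked by (1,1)→{1,5}; (2,3)→{3,6}; (3,8)→{6,8}; (4,6)→{5,6,7}; (8,7)→{4,7}; (9,4)→{4,8}. Safe: 2, 9. Place at column 9.
Row 6: attacked by (1,1)→{1,6}; (2,3)→{3,7}; (3,8)→{5,8}; (4,6)→{4,6,8}; (5,9)→{8,9}; (8,7)→{5,7,9}; (9,4)→{1,4,7}. Safe: 2. Place at column 2.
Row 7: attacked by (1,1)→{1,7}; (2,3)→{3,8}; (3,8)→{4,8}; (4,6)→{3,6,9}; (5,9)→{7,9}; (6,2)→{1,2,3}; (8,7)→{6,7,8}; (9,4)→{2,4,6}. Safe: 5. Place at column 5.
Columns [1, 3, 8, 6, 9, 2, 5, 7, 4], r−c [0, -1, -5, -2, -4, 4, 2, 1, 5], r+c [2, 5, 11, 10, 14, 8, 12, 15, 13] are all distinct, so no two queens attack.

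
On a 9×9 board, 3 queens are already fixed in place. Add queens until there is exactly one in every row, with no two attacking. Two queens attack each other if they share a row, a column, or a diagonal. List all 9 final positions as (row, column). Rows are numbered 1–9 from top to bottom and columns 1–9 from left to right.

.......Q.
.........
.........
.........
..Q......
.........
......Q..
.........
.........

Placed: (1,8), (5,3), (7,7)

Row 2: attacked by (1,8)→{7,8,9}; (5,3)→{3,6}; (7,7)→{2,7}. Safe: 1, 4, 5. Place at column 1.
Row 3: attacked by (1,8)→{6,8}; (2,1)→{1,2}; (5,3)→{1,3,5}; (7,7)→{3,7}. Safe: 4, 9. Place at column 4.
Row 4: attacked by (1,8)→{5,8}; (2,1)→{1,3}; (3,4)→{3,4,5}; (5,3)→{2,3,4}; (7,7)→{4,7}. Safe: 6, 9. Place at column 6.
Row 6: attacked by (1,8)→{3,8}; (2,1)→{1,5}; (3,4)→{1,4,7}; (4,6)→{4,6,8}; (5,3)→{2,3,4}; (7,7)→{6,7,8}. Safe: 9. Place at column 9.
Row 8: attacked by (1,8)→{1,8}; (2,1)→{1,7}; (3,4)→{4,9}; (4,6)→{2,6}; (5,3)→{3,6}; (6,9)→{7,9}; (7,7)→{6,7,8}. Safe: 5. Place at column 5.
Row 9: attacked by (1,8)→{8}; (2,1)→{1,8}; (3,4)→{4}; (4,6)→{1,6}; (5,3)→{3,7}; (6,9)→{6,9}; (7,7)→{5,7,9}; (8,5)→{4,5,6}. Safe: 2. Place at column 2.
Columns [8, 1, 4, 6, 3, 9, 7, 5, 2], r−c [-7, 1, -1, -2, 2, -3, 0, 3, 7], r+c [9, 3, 7, 10, 8, 15, 14, 13, 11] are all distinct, so no two queens attack.

(1,8) (2,1) (3,4) (4,6) (5,3) (6,9) (7,7) (8,5) (9,2)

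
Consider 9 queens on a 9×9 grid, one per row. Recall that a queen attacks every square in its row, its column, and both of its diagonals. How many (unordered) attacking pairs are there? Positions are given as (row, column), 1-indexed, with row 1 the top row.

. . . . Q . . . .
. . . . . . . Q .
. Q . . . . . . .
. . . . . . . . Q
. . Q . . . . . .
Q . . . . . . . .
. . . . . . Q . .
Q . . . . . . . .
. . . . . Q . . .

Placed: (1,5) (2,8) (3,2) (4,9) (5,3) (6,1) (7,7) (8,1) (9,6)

Same column: (6,1)–(8,1) (column 1).
Total attacking pairs: 1.

1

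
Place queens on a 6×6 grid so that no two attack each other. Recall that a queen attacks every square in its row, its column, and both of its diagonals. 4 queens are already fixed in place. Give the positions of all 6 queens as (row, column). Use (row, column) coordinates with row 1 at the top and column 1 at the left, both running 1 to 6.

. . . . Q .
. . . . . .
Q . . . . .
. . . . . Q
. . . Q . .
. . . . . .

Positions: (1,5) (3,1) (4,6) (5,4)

Row 2: attacked by (1,5)→{4,5,6}; (3,1)→{1,2}; (4,6)→{4,6}; (5,4)→{1,4}. Safe: 3. Place at column 3.
Row 6: attacked by (1,5)→{5}; (2,3)→{3}; (3,1)→{1,4}; (4,6)→{4,6}; (5,4)→{3,4,5}. Safe: 2. Place at column 2.
Columns [5, 3, 1, 6, 4, 2], r−c [-4, -1, 2, -2, 1, 4], r+c [6, 5, 4, 10, 9, 8] are all distinct, so no two queens attack.

(1,5) (2,3) (3,1) (4,6) (5,4) (6,2)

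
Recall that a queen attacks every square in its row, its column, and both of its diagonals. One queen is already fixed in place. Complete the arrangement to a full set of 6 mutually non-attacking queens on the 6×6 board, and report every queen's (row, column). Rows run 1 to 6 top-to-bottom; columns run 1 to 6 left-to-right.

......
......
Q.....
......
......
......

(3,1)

Row 1: attacked by (3,1)→{1,3}. Safe: 2, 4, 5, 6. Place at column 5.
Row 2: attacked by (1,5)→{4,5,6}; (3,1)→{1,2}. Safe: 3. Place at column 3.
Row 4: attacked by (1,5)→{2,5}; (2,3)→{1,3,5}; (3,1)→{1,2}. Safe: 4, 6. Place at column 6.
Row 5: attacked by (1,5)→{1,5}; (2,3)→{3,6}; (3,1)→{1,3}; (4,6)→{5,6}. Safe: 2, 4. Place at column 4.
Row 6: attacked by (1,5)→{5}; (2,3)→{3}; (3,1)→{1,4}; (4,6)→{4,6}; (5,4)→{3,4,5}. Safe: 2. Place at column 2.
Columns [5, 3, 1, 6, 4, 2], r−c [-4, -1, 2, -2, 1, 4], r+c [6, 5, 4, 10, 9, 8] are all distinct, so no two queens attack.

(1,5) (2,3) (3,1) (4,6) (5,4) (6,2)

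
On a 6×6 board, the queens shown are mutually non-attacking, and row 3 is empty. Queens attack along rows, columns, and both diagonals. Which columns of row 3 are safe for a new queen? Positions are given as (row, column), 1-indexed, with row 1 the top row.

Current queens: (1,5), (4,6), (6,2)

columns 1, 4

(1,5) attacks row 3 at column 5 and diagonals 3.
(4,6) attacks row 3 at column 6 and diagonals 5.
(6,2) attacks row 3 at column 2 and diagonals 5.
Attacked columns: {2, 3, 5, 6}. Safe: {1, 4}.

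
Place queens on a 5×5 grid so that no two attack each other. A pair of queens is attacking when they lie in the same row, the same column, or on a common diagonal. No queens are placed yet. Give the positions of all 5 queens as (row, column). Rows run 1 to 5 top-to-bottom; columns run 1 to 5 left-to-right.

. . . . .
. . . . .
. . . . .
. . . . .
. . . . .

Row 1: Safe: 1, 2, 3, 4, 5. Place at column 3.
Row 2: attacked by (1,3)→{2,3,4}. Safe: 1, 5. Place at column 5.
Row 3: attacked by (1,3)→{1,3,5}; (2,5)→{4,5}. Safe: 2. Place at column 2.
Row 4: attacked by (1,3)→{3}; (2,5)→{3,5}; (3,2)→{1,2,3}. Safe: 4. Place at column 4.
Row 5: attacked by (1,3)→{3}; (2,5)→{2,5}; (3,2)→{2,4}; (4,4)→{3,4,5}. Safe: 1. Place at column 1.
Columns [3, 5, 2, 4, 1], r−c [-2, -3, 1, 0, 4], r+c [4, 7, 5, 8, 6] are all distinct, so no two queens attack.

(1,3) (2,5) (3,2) (4,4) (5,1)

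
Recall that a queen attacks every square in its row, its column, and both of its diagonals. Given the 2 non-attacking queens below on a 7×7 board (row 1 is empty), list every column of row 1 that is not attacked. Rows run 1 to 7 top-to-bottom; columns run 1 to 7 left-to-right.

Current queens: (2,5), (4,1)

columns 2, 3, 7

(2,5) attacks row 1 at column 5 and diagonals 4, 6.
(4,1) attacks row 1 at column 1 and diagonals 4.
Attacked columns: {1, 4, 5, 6}. Safe: {2, 3, 7}.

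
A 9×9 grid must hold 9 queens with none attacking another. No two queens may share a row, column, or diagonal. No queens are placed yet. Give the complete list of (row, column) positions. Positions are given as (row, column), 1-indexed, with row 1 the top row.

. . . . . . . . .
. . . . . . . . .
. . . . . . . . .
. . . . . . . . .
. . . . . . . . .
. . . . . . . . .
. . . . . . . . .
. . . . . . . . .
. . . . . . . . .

Row 1: Safe: 1, 2, 3, 4, 5, 6, 7, 8, 9. Place at column 3.
Row 2: attacked by (1,3)→{2,3,4}. Safe: 1, 5, 6, 7, 8, 9. Place at column 1.
Row 3: attacked by (1,3)→{1,3,5}; (2,1)→{1,2}. Safe: 4, 6, 7, 8, 9. Place at column 7.
Row 4: attacked by (1,3)→{3,6}; (2,1)→{1,3}; (3,7)→{6,7,8}. Safe: 2, 4, 5, 9. Place at column 2.
Row 5: attacked by (1,3)→{3,7}; (2,1)→{1,4}; (3,7)→{5,7,9}; (4,2)→{1,2,3}. Safe: 6, 8. Place at column 8.
Row 6: attacked by (1,3)→{3,8}; (2,1)→{1,5}; (3,7)→{4,7}; (4,2)→{2,4}; (5,8)→{7,8,9}. Safe: 6. Place at column 6.
Row 7: attacked by (1,3)→{3,9}; (2,1)→{1,6}; (3,7)→{3,7}; (4,2)→{2,5}; (5,8)→{6,8}; (6,6)→{5,6,7}. Safe: 4. Place at column 4.
Row 8: attacked by (1,3)→{3}; (2,1)→{1,7}; (3,7)→{2,7}; (4,2)→{2,6}; (5,8)→{5,8}; (6,6)→{4,6,8}; (7,4)→{3,4,5}. Safe: 9. Place at column 9.
Row 9: attacked by (1,3)→{3}; (2,1)→{1,8}; (3,7)→{1,7}; (4,2)→{2,7}; (5,8)→{4,8}; (6,6)→{3,6,9}; (7,4)→{2,4,6}; (8,9)→{8,9}. Safe: 5. Place at column 5.
Columns [3, 1, 7, 2, 8, 6, 4, 9, 5], r−c [-2, 1, -4, 2, -3, 0, 3, -1, 4], r+c [4, 3, 10, 6, 13, 12, 11, 17, 14] are all distinct, so no two queens attack.

(1,3) (2,1) (3,7) (4,2) (5,8) (6,6) (7,4) (8,9) (9,5)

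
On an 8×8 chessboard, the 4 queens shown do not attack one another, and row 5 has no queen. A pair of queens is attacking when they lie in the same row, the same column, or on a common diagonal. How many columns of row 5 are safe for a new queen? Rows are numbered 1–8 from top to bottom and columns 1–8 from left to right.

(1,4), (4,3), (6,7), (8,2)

1

(1,4) attacks row 5 at column 4 and diagonals 8.
(4,3) attacks row 5 at column 3 and diagonals 2, 4.
(6,7) attacks row 5 at column 7 and diagonals 6, 8.
(8,2) attacks row 5 at column 2 and diagonals 5.
Attacked columns: {2, 3, 4, 5, 6, 7, 8}. Safe: {1}.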